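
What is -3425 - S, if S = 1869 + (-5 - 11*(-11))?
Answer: -5410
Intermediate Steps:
S = 1985 (S = 1869 + (-5 + 121) = 1869 + 116 = 1985)
-3425 - S = -3425 - 1*1985 = -3425 - 1985 = -5410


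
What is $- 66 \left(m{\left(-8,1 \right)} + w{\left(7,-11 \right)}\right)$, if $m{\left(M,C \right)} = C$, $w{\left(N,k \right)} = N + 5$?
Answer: $-858$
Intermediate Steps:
$w{\left(N,k \right)} = 5 + N$
$- 66 \left(m{\left(-8,1 \right)} + w{\left(7,-11 \right)}\right) = - 66 \left(1 + \left(5 + 7\right)\right) = - 66 \left(1 + 12\right) = \left(-66\right) 13 = -858$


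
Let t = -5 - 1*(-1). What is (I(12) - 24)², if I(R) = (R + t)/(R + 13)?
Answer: 350464/625 ≈ 560.74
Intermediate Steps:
t = -4 (t = -5 + 1 = -4)
I(R) = (-4 + R)/(13 + R) (I(R) = (R - 4)/(R + 13) = (-4 + R)/(13 + R))
(I(12) - 24)² = ((-4 + 12)/(13 + 12) - 24)² = (8/25 - 24)² = (-592/25)² = 350464/625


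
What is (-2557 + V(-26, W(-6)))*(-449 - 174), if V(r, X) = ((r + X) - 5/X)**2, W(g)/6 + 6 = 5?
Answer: 35562709/36 ≈ 9.8785e+5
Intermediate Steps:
W(g) = -6 (W(g) = -36 + 6*5 = -36 + 30 = -6)
V(r, X) = (X + r - 5/X)**2 (V(r, X) = ((X + r) - 5/X)**2 = (X + r - 5/X)**2)
(-2557 + V(-26, W(-6)))*(-449 - 174) = (-2557 + (-5 + (-6)**2 - 6*(-26))**2/(-6)**2)*(-449 - 174) = (-2557 + (-5 + 36 + 156)**2/36)*(-623) = (-2557 + (1/36)*187**2)*(-623) = (-2557 + (1/36)*34969)*(-623) = (-2557 + 34969/36)*(-623) = -57083/36*(-623) = 35562709/36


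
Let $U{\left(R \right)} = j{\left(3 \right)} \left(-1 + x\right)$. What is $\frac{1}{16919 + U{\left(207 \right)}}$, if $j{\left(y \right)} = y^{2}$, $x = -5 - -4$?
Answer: $\frac{1}{16901} \approx 5.9168 \cdot 10^{-5}$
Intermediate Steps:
$x = -1$ ($x = -5 + 4 = -1$)
$U{\left(R \right)} = -18$ ($U{\left(R \right)} = 3^{2} \left(-1 - 1\right) = 9 \left(-2\right) = -18$)
$\frac{1}{16919 + U{\left(207 \right)}} = \frac{1}{16919 - 18} = \frac{1}{16901}$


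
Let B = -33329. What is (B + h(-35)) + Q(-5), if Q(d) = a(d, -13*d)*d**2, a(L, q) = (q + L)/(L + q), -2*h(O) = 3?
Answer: -66611/2 ≈ -33306.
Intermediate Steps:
h(O) = -3/2 (h(O) = -1/2*3 = -3/2)
a(L, q) = 1 (a(L, q) = (L + q)/(L + q) = 1)
Q(d) = d**2 (Q(d) = 1*d**2 = d**2)
(B + h(-35)) + Q(-5) = (-33329 - 3/2) + (-5)**2 = -66661/2 + 25 = -66611/2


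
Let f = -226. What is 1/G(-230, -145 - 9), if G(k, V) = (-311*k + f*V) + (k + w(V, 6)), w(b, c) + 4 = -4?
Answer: 1/106096 ≈ 9.4254e-6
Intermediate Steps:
w(b, c) = -8 (w(b, c) = -4 - 4 = -8)
G(k, V) = -8 - 310*k - 226*V (G(k, V) = (-311*k - 226*V) + (k - 8) = (-311*k - 226*V) + (-8 + k) = -8 - 310*k - 226*V)
1/G(-230, -145 - 9) = 1/(-8 - 310*(-230) - 226*(-145 - 9)) = 1/(-8 + 71300 - 226*(-154)) = 1/(-8 + 71300 + 34804) = 1/106096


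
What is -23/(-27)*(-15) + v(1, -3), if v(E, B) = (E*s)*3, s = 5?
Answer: 20/9 ≈ 2.2222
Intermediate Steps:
v(E, B) = 15*E (v(E, B) = (E*5)*3 = (5*E)*3 = 15*E)
-23/(-27)*(-15) + v(1, -3) = -23/(-27)*(-15) + 15*1 = -23*(-1/27)*(-15) + 15 = (23/27)*(-15) + 15 = -115/9 + 15 = 20/9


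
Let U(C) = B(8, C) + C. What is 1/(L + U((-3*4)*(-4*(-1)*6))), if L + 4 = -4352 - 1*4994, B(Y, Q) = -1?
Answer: -1/9639 ≈ -0.00010375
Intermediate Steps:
U(C) = -1 + C
L = -9350 (L = -4 + (-4352 - 1*4994) = -4 + (-4352 - 4994) = -4 - 9346 = -9350)
1/(L + U((-3*4)*(-4*(-1)*6))) = 1/(-9350 + (-1 + (-3*4)*(-4*(-1)*6))) = 1/(-9350 + (-1 - 48*6)) = 1/(-9350 + (-1 - 12*24)) = 1/(-9350 + (-1 - 288)) = 1/(-9350 - 289) = 1/(-9639) = -1/9639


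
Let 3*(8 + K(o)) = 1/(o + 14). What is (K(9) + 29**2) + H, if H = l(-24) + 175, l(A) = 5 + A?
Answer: 68242/69 ≈ 989.01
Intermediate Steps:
K(o) = -8 + 1/(3*(14 + o)) (K(o) = -8 + 1/(3*(o + 14)) = -8 + 1/(3*(14 + o)))
H = 156 (H = (5 - 24) + 175 = -19 + 175 = 156)
(K(9) + 29**2) + H = ((-335 - 24*9)/(3*(14 + 9)) + 29**2) + 156 = ((1/3)*(-335 - 216)/23 + 841) + 156 = ((1/3)*(1/23)*(-551) + 841) + 156 = (-551/69 + 841) + 156 = 57478/69 + 156 = 68242/69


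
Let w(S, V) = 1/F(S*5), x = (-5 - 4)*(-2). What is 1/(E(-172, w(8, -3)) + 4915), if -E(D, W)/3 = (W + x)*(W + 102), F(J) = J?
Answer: -1600/963203 ≈ -0.0016611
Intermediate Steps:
x = 18 (x = -9*(-2) = 18)
w(S, V) = 1/(5*S) (w(S, V) = 1/(S*5) = 1/(5*S))
E(D, W) = -3*(18 + W)*(102 + W) (E(D, W) = -3*(W + 18)*(W + 102) = -3*(18 + W)*(102 + W))
1/(E(-172, w(8, -3)) + 4915) = 1/((-5508 - 72/8 - 3*((⅕)/8)²) + 4915) = 1/((-5508 - 72/8 - 3*((⅕)*(⅛))²) + 4915) = 1/((-5508 - 360*1/40 - 3*(1/40)²) + 4915) = 1/((-5508 - 9 - 3*1/1600) + 4915) = 1/((-5508 - 9 - 3/1600) + 4915) = 1/(-8827203/1600 + 4915) = 1/(-963203/1600) = -1600/963203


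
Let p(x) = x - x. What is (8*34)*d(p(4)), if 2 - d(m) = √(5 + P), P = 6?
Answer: 544 - 272*√11 ≈ -358.12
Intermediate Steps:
p(x) = 0
d(m) = 2 - √11 (d(m) = 2 - √(5 + 6) = 2 - √11)
(8*34)*d(p(4)) = (8*34)*(2 - √11) = 272*(2 - √11) = 544 - 272*√11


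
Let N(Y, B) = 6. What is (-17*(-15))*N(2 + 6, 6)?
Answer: 1530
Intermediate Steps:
(-17*(-15))*N(2 + 6, 6) = -17*(-15)*6 = 255*6 = 1530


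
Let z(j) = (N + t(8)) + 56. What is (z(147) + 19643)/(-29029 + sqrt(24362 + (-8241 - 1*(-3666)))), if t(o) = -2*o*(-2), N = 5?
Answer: -286458172/421331527 - 9868*sqrt(19787)/421331527 ≈ -0.68318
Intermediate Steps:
t(o) = 4*o
z(j) = 93 (z(j) = (5 + 4*8) + 56 = (5 + 32) + 56 = 37 + 56 = 93)
(z(147) + 19643)/(-29029 + sqrt(24362 + (-8241 - 1*(-3666)))) = (93 + 19643)/(-29029 + sqrt(24362 + (-8241 - 1*(-3666)))) = 19736/(-29029 + sqrt(24362 + (-8241 + 3666))) = 19736/(-29029 + sqrt(24362 - 4575)) = 19736/(-29029 + sqrt(19787))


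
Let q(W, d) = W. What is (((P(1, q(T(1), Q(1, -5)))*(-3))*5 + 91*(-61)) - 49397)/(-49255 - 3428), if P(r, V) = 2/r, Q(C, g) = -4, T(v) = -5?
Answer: 1078/1033 ≈ 1.0436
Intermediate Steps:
(((P(1, q(T(1), Q(1, -5)))*(-3))*5 + 91*(-61)) - 49397)/(-49255 - 3428) = ((((2/1)*(-3))*5 + 91*(-61)) - 49397)/(-49255 - 3428) = ((((2*1)*(-3))*5 - 5551) - 49397)/(-52683) = (((2*(-3))*5 - 5551) - 49397)*(-1/52683) = ((-6*5 - 5551) - 49397)*(-1/52683) = ((-30 - 5551) - 49397)*(-1/52683) = (-5581 - 49397)*(-1/52683) = -54978*(-1/52683) = 1078/1033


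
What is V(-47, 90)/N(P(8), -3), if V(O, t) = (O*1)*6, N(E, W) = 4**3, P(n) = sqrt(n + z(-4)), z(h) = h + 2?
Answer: -141/32 ≈ -4.4063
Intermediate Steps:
z(h) = 2 + h
P(n) = sqrt(-2 + n) (P(n) = sqrt(n + (2 - 4)) = sqrt(n - 2) = sqrt(-2 + n))
N(E, W) = 64
V(O, t) = 6*O (V(O, t) = O*6 = 6*O)
V(-47, 90)/N(P(8), -3) = (6*(-47))/64 = -282*1/64 = -141/32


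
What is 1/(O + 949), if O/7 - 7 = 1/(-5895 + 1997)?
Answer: 3898/3890197 ≈ 0.0010020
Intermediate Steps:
O = 190995/3898 (O = 49 + 7/(-5895 + 1997) = 49 + 7/(-3898) = 49 + 7*(-1/3898) = 49 - 7/3898 = 190995/3898 ≈ 48.998)
1/(O + 949) = 1/(190995/3898 + 949) = 1/(3890197/3898) = 3898/3890197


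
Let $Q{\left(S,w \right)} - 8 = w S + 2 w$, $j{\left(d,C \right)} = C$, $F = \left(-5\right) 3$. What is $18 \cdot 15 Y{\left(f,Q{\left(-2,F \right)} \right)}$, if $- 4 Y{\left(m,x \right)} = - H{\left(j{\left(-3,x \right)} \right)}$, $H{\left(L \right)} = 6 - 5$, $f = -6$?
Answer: $\frac{135}{2} \approx 67.5$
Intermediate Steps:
$F = -15$
$Q{\left(S,w \right)} = 8 + 2 w + S w$ ($Q{\left(S,w \right)} = 8 + \left(w S + 2 w\right) = 8 + \left(S w + 2 w\right) = 8 + \left(2 w + S w\right) = 8 + 2 w + S w$)
$H{\left(L \right)} = 1$
$Y{\left(m,x \right)} = \frac{1}{4}$ ($Y{\left(m,x \right)} = - \frac{\left(-1\right) 1}{4} = \left(- \frac{1}{4}\right) \left(-1\right) = \frac{1}{4}$)
$18 \cdot 15 Y{\left(f,Q{\left(-2,F \right)} \right)} = 18 \cdot 15 \cdot \frac{1}{4} = 270 \cdot \frac{1}{4} = \frac{135}{2}$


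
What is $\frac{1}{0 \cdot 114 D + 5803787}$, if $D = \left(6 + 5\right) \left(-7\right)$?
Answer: $\frac{1}{5803787} \approx 1.723 \cdot 10^{-7}$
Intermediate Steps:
$D = -77$ ($D = 11 \left(-7\right) = -77$)
$\frac{1}{0 \cdot 114 D + 5803787} = \frac{1}{0 \cdot 114 \left(-77\right) + 5803787} = \frac{1}{0 \left(-77\right) + 5803787} = \frac{1}{0 + 5803787} = \frac{1}{5803787}$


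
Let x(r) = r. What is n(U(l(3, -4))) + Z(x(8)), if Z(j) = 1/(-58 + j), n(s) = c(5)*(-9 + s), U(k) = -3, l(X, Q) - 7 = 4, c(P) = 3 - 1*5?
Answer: 1199/50 ≈ 23.980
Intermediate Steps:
c(P) = -2 (c(P) = 3 - 5 = -2)
l(X, Q) = 11 (l(X, Q) = 7 + 4 = 11)
n(s) = 18 - 2*s (n(s) = -2*(-9 + s) = 18 - 2*s)
n(U(l(3, -4))) + Z(x(8)) = (18 - 2*(-3)) + 1/(-58 + 8) = (18 + 6) + 1/(-50) = 24 - 1/50 = 1199/50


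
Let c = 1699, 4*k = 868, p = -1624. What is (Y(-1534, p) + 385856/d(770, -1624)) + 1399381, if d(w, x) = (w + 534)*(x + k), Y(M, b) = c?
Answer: 321325040048/229341 ≈ 1.4011e+6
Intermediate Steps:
k = 217 (k = (¼)*868 = 217)
Y(M, b) = 1699
d(w, x) = (217 + x)*(534 + w) (d(w, x) = (w + 534)*(x + 217) = (534 + w)*(217 + x) = (217 + x)*(534 + w))
(Y(-1534, p) + 385856/d(770, -1624)) + 1399381 = (1699 + 385856/(115878 + 217*770 + 534*(-1624) + 770*(-1624))) + 1399381 = (1699 + 385856/(115878 + 167090 - 867216 - 1250480)) + 1399381 = (1699 + 385856/(-1834728)) + 1399381 = (1699 + 385856*(-1/1834728)) + 1399381 = (1699 - 48232/229341) + 1399381 = 389602127/229341 + 1399381 = 321325040048/229341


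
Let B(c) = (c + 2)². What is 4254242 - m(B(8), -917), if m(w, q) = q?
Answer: 4255159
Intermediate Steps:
B(c) = (2 + c)²
4254242 - m(B(8), -917) = 4254242 - 1*(-917) = 4254242 + 917 = 4255159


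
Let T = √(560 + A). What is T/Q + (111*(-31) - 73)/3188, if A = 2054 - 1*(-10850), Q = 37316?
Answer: -1757/1594 + 3*√374/18658 ≈ -1.0991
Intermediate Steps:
A = 12904 (A = 2054 + 10850 = 12904)
T = 6*√374 (T = √(560 + 12904) = √13464 = 6*√374 ≈ 116.03)
T/Q + (111*(-31) - 73)/3188 = (6*√374)/37316 + (111*(-31) - 73)/3188 = (6*√374)*(1/37316) + (-3441 - 73)*(1/3188) = 3*√374/18658 - 3514*1/3188 = 3*√374/18658 - 1757/1594 = -1757/1594 + 3*√374/18658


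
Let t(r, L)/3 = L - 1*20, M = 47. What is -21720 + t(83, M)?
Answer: -21639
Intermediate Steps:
t(r, L) = -60 + 3*L (t(r, L) = 3*(L - 1*20) = 3*(L - 20) = 3*(-20 + L) = -60 + 3*L)
-21720 + t(83, M) = -21720 + (-60 + 3*47) = -21720 + (-60 + 141) = -21720 + 81 = -21639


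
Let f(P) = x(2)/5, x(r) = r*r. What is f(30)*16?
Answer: 64/5 ≈ 12.800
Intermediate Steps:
x(r) = r**2
f(P) = 4/5 (f(P) = 2**2/5 = 4*(1/5) = 4/5)
f(30)*16 = (4/5)*16 = 64/5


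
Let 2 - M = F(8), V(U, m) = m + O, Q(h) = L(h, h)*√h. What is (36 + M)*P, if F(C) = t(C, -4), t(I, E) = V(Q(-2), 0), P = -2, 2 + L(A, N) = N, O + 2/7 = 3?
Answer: -494/7 ≈ -70.571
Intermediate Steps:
O = 19/7 (O = -2/7 + 3 = 19/7 ≈ 2.7143)
L(A, N) = -2 + N
Q(h) = √h*(-2 + h) (Q(h) = (-2 + h)*√h = √h*(-2 + h))
V(U, m) = 19/7 + m (V(U, m) = m + 19/7 = 19/7 + m)
t(I, E) = 19/7 (t(I, E) = 19/7 + 0 = 19/7)
F(C) = 19/7
M = -5/7 (M = 2 - 1*19/7 = 2 - 19/7 = -5/7 ≈ -0.71429)
(36 + M)*P = (36 - 5/7)*(-2) = (247/7)*(-2) = -494/7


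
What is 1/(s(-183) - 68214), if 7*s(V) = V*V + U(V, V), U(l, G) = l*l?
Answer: -7/410520 ≈ -1.7052e-5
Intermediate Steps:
U(l, G) = l²
s(V) = 2*V²/7 (s(V) = (V*V + V²)/7 = (V² + V²)/7 = (2*V²)/7 = 2*V²/7)
1/(s(-183) - 68214) = 1/((2/7)*(-183)² - 68214) = 1/((2/7)*33489 - 68214) = 1/(66978/7 - 68214) = 1/(-410520/7) = -7/410520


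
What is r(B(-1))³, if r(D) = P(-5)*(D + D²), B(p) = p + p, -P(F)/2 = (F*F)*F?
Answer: 125000000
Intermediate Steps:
P(F) = -2*F³ (P(F) = -2*F*F*F = -2*F²*F = -2*F³)
B(p) = 2*p
r(D) = 250*D + 250*D² (r(D) = (-2*(-5)³)*(D + D²) = (-2*(-125))*(D + D²) = 250*(D + D²) = 250*D + 250*D²)
r(B(-1))³ = (250*(2*(-1))*(1 + 2*(-1)))³ = (250*(-2)*(1 - 2))³ = (250*(-2)*(-1))³ = 500³ = 125000000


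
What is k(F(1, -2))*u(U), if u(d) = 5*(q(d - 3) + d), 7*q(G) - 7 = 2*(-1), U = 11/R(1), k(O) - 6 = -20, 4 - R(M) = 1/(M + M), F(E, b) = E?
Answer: -270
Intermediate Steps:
R(M) = 4 - 1/(2*M) (R(M) = 4 - 1/(M + M) = 4 - 1/(2*M))
k(O) = -14 (k(O) = 6 - 20 = -14)
U = 22/7 (U = 11/(4 - 1/2/1) = 11/(4 - 1/2*1) = 11/(4 - 1/2) = 11/(7/2) = 11*(2/7) = 22/7 ≈ 3.1429)
q(G) = 5/7 (q(G) = 1 + (2*(-1))/7 = 1 + (1/7)*(-2) = 1 - 2/7 = 5/7)
u(d) = 25/7 + 5*d (u(d) = 5*(5/7 + d) = 25/7 + 5*d)
k(F(1, -2))*u(U) = -14*(25/7 + 5*(22/7)) = -14*(25/7 + 110/7) = -14*135/7 = -270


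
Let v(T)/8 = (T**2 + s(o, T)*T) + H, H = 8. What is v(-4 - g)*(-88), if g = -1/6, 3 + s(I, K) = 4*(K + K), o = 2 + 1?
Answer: -106832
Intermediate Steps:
o = 3
s(I, K) = -3 + 8*K (s(I, K) = -3 + 4*(K + K) = -3 + 4*(2*K) = -3 + 8*K)
g = -1/6 (g = -1*1/6 = -1/6 ≈ -0.16667)
v(T) = 64 + 8*T**2 + 8*T*(-3 + 8*T) (v(T) = 8*((T**2 + (-3 + 8*T)*T) + 8) = 8*((T**2 + T*(-3 + 8*T)) + 8) = 8*(8 + T**2 + T*(-3 + 8*T)) = 64 + 8*T**2 + 8*T*(-3 + 8*T))
v(-4 - g)*(-88) = (64 - 24*(-4 - 1*(-1/6)) + 72*(-4 - 1*(-1/6))**2)*(-88) = (64 - 24*(-4 + 1/6) + 72*(-4 + 1/6)**2)*(-88) = (64 - 24*(-23/6) + 72*(-23/6)**2)*(-88) = (64 + 92 + 72*(529/36))*(-88) = (64 + 92 + 1058)*(-88) = 1214*(-88) = -106832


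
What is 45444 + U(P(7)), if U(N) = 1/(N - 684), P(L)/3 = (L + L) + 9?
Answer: 27948059/615 ≈ 45444.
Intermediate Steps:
P(L) = 27 + 6*L (P(L) = 3*((L + L) + 9) = 3*(2*L + 9) = 3*(9 + 2*L) = 27 + 6*L)
U(N) = 1/(-684 + N)
45444 + U(P(7)) = 45444 + 1/(-684 + (27 + 6*7)) = 45444 + 1/(-684 + (27 + 42)) = 45444 + 1/(-684 + 69) = 45444 + 1/(-615) = 45444 - 1/615 = 27948059/615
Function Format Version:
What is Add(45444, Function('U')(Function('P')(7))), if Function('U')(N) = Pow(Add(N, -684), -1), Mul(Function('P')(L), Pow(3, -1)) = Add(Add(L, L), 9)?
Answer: Rational(27948059, 615) ≈ 45444.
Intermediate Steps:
Function('P')(L) = Add(27, Mul(6, L)) (Function('P')(L) = Mul(3, Add(Add(L, L), 9)) = Mul(3, Add(Mul(2, L), 9)) = Mul(3, Add(9, Mul(2, L))) = Add(27, Mul(6, L)))
Function('U')(N) = Pow(Add(-684, N), -1)
Add(45444, Function('U')(Function('P')(7))) = Add(45444, Pow(Add(-684, Add(27, Mul(6, 7))), -1)) = Add(45444, Pow(Add(-684, Add(27, 42)), -1)) = Add(45444, Pow(Add(-684, 69), -1)) = Add(45444, Pow(-615, -1)) = Add(45444, Rational(-1, 615)) = Rational(27948059, 615)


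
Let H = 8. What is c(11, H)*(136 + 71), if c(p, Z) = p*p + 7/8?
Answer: 201825/8 ≈ 25228.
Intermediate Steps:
c(p, Z) = 7/8 + p**2 (c(p, Z) = p**2 + 7*(1/8) = p**2 + 7/8 = 7/8 + p**2)
c(11, H)*(136 + 71) = (7/8 + 11**2)*(136 + 71) = (7/8 + 121)*207 = (975/8)*207 = 201825/8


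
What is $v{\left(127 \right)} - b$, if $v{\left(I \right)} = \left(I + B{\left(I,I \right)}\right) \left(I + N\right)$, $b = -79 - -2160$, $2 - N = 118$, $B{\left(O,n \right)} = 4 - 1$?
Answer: $-651$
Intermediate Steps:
$B{\left(O,n \right)} = 3$ ($B{\left(O,n \right)} = 4 - 1 = 3$)
$N = -116$ ($N = 2 - 118 = -116$)
$b = 2081$ ($b = -79 + 2160 = 2081$)
$v{\left(I \right)} = \left(-116 + I\right) \left(3 + I\right)$ ($v{\left(I \right)} = \left(I + 3\right) \left(I - 116\right) = \left(3 + I\right) \left(-116 + I\right) = \left(-116 + I\right) \left(3 + I\right)$)
$v{\left(127 \right)} - b = \left(-348 + 127^{2} - 14351\right) - 2081 = \left(-348 + 16129 - 14351\right) - 2081 = 1430 - 2081 = -651$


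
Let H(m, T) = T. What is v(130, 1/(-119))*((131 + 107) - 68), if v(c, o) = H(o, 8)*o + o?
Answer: -90/7 ≈ -12.857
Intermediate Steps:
v(c, o) = 9*o (v(c, o) = 8*o + o = 9*o)
v(130, 1/(-119))*((131 + 107) - 68) = (9/(-119))*((131 + 107) - 68) = (9*(-1/119))*(238 - 68) = -9/119*170 = -90/7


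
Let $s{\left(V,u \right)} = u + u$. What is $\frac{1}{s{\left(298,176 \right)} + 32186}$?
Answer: $\frac{1}{32538} \approx 3.0733 \cdot 10^{-5}$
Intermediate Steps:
$s{\left(V,u \right)} = 2 u$
$\frac{1}{s{\left(298,176 \right)} + 32186} = \frac{1}{2 \cdot 176 + 32186} = \frac{1}{352 + 32186} = \frac{1}{32538}$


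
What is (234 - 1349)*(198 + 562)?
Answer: -847400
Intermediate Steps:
(234 - 1349)*(198 + 562) = -1115*760 = -847400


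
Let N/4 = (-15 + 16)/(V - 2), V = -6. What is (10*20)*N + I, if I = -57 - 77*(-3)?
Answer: 74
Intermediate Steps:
N = -½ (N = 4*((-15 + 16)/(-6 - 2)) = 4*(1/(-8)) = 4*(1*(-⅛)) = 4*(-⅛) = -½ ≈ -0.50000)
I = 174 (I = -57 + 231 = 174)
(10*20)*N + I = (10*20)*(-½) + 174 = 200*(-½) + 174 = -100 + 174 = 74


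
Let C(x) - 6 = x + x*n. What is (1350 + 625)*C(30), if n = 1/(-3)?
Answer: 51350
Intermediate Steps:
n = -⅓ ≈ -0.33333
C(x) = 6 + 2*x/3 (C(x) = 6 + (x + x*(-⅓)) = 6 + (x - x/3) = 6 + 2*x/3)
(1350 + 625)*C(30) = (1350 + 625)*(6 + (⅔)*30) = 1975*(6 + 20) = 1975*26 = 51350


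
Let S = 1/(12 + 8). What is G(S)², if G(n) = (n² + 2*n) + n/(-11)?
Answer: 185761/19360000 ≈ 0.0095951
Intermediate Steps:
S = 1/20 ≈ 0.050000
G(n) = n² + 21*n/11 (G(n) = (n² + 2*n) + n*(-1/11) = (n² + 2*n) - n/11 = n² + 21*n/11)
G(S)² = ((1/11)*(1/20)*(21 + 11*(1/20)))² = ((1/11)*(1/20)*(21 + 11/20))² = ((1/11)*(1/20)*(431/20))² = (431/4400)² = 185761/19360000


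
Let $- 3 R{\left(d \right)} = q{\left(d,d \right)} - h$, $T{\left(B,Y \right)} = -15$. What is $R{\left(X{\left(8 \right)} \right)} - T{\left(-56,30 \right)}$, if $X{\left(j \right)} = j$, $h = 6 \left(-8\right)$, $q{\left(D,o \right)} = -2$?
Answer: $- \frac{1}{3} \approx -0.33333$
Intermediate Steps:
$h = -48$
$R{\left(d \right)} = - \frac{46}{3}$ ($R{\left(d \right)} = - \frac{-2 - -48}{3} = - \frac{-2 + 48}{3} = \left(- \frac{1}{3}\right) 46 = - \frac{46}{3}$)
$R{\left(X{\left(8 \right)} \right)} - T{\left(-56,30 \right)} = - \frac{46}{3} - -15 = - \frac{46}{3} + 15 = - \frac{1}{3}$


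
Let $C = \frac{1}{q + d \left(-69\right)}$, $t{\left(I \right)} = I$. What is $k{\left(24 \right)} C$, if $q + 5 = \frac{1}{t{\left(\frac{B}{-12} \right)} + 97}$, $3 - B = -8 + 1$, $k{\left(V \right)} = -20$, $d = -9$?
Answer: $- \frac{5770}{177719} \approx -0.032467$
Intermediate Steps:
$B = 10$ ($B = 3 - \left(-8 + 1\right) = 3 - -7 = 3 + 7 = 10$)
$q = - \frac{2879}{577}$ ($q = -5 + \frac{1}{\frac{10}{-12} + 97} = -5 + \frac{1}{10 \left(- \frac{1}{12}\right) + 97} = -5 + \frac{1}{- \frac{5}{6} + 97} = -5 + \frac{1}{\frac{577}{6}} = -5 + \frac{6}{577} = - \frac{2879}{577} \approx -4.9896$)
$C = \frac{577}{355438}$ ($C = \frac{1}{- \frac{2879}{577} - -621} = \frac{1}{- \frac{2879}{577} + 621} = \frac{1}{\frac{355438}{577}} = \frac{577}{355438} \approx 0.0016233$)
$k{\left(24 \right)} C = \left(-20\right) \frac{577}{355438} = - \frac{5770}{177719}$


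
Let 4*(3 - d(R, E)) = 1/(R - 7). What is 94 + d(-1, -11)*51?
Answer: 7955/32 ≈ 248.59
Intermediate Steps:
d(R, E) = 3 - 1/(4*(-7 + R)) (d(R, E) = 3 - 1/(4*(R - 7)) = 3 - 1/(4*(-7 + R)))
94 + d(-1, -11)*51 = 94 + ((-85 + 12*(-1))/(4*(-7 - 1)))*51 = 94 + ((¼)*(-85 - 12)/(-8))*51 = 94 + ((¼)*(-⅛)*(-97))*51 = 94 + (97/32)*51 = 94 + 4947/32 = 7955/32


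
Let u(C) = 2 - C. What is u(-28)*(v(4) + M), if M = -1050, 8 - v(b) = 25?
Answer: -32010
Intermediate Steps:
v(b) = -17 (v(b) = 8 - 1*25 = 8 - 25 = -17)
u(-28)*(v(4) + M) = (2 - 1*(-28))*(-17 - 1050) = (2 + 28)*(-1067) = 30*(-1067) = -32010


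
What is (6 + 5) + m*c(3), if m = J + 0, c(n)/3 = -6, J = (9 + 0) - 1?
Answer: -133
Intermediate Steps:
J = 8 (J = 9 - 1 = 8)
c(n) = -18 (c(n) = 3*(-6) = -18)
m = 8 (m = 8 + 0 = 8)
(6 + 5) + m*c(3) = (6 + 5) + 8*(-18) = 11 - 144 = -133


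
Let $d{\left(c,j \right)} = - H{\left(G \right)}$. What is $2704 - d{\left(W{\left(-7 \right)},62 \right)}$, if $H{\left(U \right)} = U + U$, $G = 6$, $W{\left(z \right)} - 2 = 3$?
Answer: $2716$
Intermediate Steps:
$W{\left(z \right)} = 5$ ($W{\left(z \right)} = 2 + 3 = 5$)
$H{\left(U \right)} = 2 U$
$d{\left(c,j \right)} = -12$ ($d{\left(c,j \right)} = - 2 \cdot 6 = \left(-1\right) 12 = -12$)
$2704 - d{\left(W{\left(-7 \right)},62 \right)} = 2704 - -12 = 2704 + 12 = 2716$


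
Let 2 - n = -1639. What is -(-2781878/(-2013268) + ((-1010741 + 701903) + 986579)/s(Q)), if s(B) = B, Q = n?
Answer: -684519664693/1651886394 ≈ -414.39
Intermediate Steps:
n = 1641 (n = 2 - 1*(-1639) = 2 + 1639 = 1641)
Q = 1641
-(-2781878/(-2013268) + ((-1010741 + 701903) + 986579)/s(Q)) = -(-2781878/(-2013268) + ((-1010741 + 701903) + 986579)/1641) = -(-2781878*(-1/2013268) + (-308838 + 986579)*(1/1641)) = -(1390939/1006634 + 677741*(1/1641)) = -(1390939/1006634 + 677741/1641) = -1*684519664693/1651886394 = -684519664693/1651886394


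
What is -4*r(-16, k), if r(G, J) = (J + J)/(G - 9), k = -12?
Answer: -96/25 ≈ -3.8400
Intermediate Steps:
r(G, J) = 2*J/(-9 + G) (r(G, J) = (2*J)/(-9 + G) = 2*J/(-9 + G))
-4*r(-16, k) = -8*(-12)/(-9 - 16) = -8*(-12)/(-25) = -8*(-12)*(-1)/25 = -4*24/25 = -96/25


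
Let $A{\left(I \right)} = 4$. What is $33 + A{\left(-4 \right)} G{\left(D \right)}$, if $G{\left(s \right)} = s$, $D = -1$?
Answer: $29$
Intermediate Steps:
$33 + A{\left(-4 \right)} G{\left(D \right)} = 33 + 4 \left(-1\right) = 33 - 4 = 29$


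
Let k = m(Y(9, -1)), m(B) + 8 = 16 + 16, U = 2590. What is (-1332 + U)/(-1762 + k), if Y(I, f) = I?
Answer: -629/869 ≈ -0.72382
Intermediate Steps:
m(B) = 24 (m(B) = -8 + (16 + 16) = -8 + 32 = 24)
k = 24
(-1332 + U)/(-1762 + k) = (-1332 + 2590)/(-1762 + 24) = 1258/(-1738) = 1258*(-1/1738) = -629/869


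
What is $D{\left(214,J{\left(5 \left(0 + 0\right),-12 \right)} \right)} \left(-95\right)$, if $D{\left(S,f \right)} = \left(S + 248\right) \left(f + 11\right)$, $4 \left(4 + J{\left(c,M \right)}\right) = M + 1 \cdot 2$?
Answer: $-197505$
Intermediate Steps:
$J{\left(c,M \right)} = - \frac{7}{2} + \frac{M}{4}$ ($J{\left(c,M \right)} = -4 + \frac{M + 1 \cdot 2}{4} = -4 + \frac{M + 2}{4} = -4 + \frac{2 + M}{4} = -4 + \left(\frac{1}{2} + \frac{M}{4}\right) = - \frac{7}{2} + \frac{M}{4}$)
$D{\left(S,f \right)} = \left(11 + f\right) \left(248 + S\right)$ ($D{\left(S,f \right)} = \left(248 + S\right) \left(11 + f\right) = \left(11 + f\right) \left(248 + S\right)$)
$D{\left(214,J{\left(5 \left(0 + 0\right),-12 \right)} \right)} \left(-95\right) = \left(2728 + 11 \cdot 214 + 248 \left(- \frac{7}{2} + \frac{1}{4} \left(-12\right)\right) + 214 \left(- \frac{7}{2} + \frac{1}{4} \left(-12\right)\right)\right) \left(-95\right) = \left(2728 + 2354 + 248 \left(- \frac{7}{2} - 3\right) + 214 \left(- \frac{7}{2} - 3\right)\right) \left(-95\right) = \left(2728 + 2354 + 248 \left(- \frac{13}{2}\right) + 214 \left(- \frac{13}{2}\right)\right) \left(-95\right) = \left(2728 + 2354 - 1612 - 1391\right) \left(-95\right) = 2079 \left(-95\right) = -197505$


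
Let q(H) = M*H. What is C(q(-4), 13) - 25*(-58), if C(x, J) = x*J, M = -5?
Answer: 1710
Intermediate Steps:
q(H) = -5*H
C(x, J) = J*x
C(q(-4), 13) - 25*(-58) = 13*(-5*(-4)) - 25*(-58) = 13*20 + 1450 = 260 + 1450 = 1710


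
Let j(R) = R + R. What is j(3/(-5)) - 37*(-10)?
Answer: 1844/5 ≈ 368.80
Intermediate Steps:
j(R) = 2*R
j(3/(-5)) - 37*(-10) = 2*(3/(-5)) - 37*(-10) = 2*(3*(-⅕)) + 370 = 2*(-⅗) + 370 = -6/5 + 370 = 1844/5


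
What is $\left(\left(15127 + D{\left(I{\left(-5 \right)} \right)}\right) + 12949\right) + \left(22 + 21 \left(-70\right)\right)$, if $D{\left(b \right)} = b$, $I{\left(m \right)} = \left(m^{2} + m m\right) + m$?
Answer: $26673$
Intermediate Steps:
$I{\left(m \right)} = m + 2 m^{2}$ ($I{\left(m \right)} = \left(m^{2} + m^{2}\right) + m = 2 m^{2} + m = m + 2 m^{2}$)
$\left(\left(15127 + D{\left(I{\left(-5 \right)} \right)}\right) + 12949\right) + \left(22 + 21 \left(-70\right)\right) = \left(\left(15127 - 5 \left(1 + 2 \left(-5\right)\right)\right) + 12949\right) + \left(22 + 21 \left(-70\right)\right) = \left(\left(15127 - 5 \left(1 - 10\right)\right) + 12949\right) + \left(22 - 1470\right) = \left(\left(15127 - -45\right) + 12949\right) - 1448 = \left(\left(15127 + 45\right) + 12949\right) - 1448 = \left(15172 + 12949\right) - 1448 = 28121 - 1448 = 26673$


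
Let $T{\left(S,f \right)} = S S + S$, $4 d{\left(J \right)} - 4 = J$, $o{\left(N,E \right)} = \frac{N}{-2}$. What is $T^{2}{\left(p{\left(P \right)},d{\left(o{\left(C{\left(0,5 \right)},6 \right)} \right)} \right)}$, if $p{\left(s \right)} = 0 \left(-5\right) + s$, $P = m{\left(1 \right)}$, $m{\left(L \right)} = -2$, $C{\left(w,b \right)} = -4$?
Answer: $4$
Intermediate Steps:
$o{\left(N,E \right)} = - \frac{N}{2}$ ($o{\left(N,E \right)} = N \left(- \frac{1}{2}\right) = - \frac{N}{2}$)
$d{\left(J \right)} = 1 + \frac{J}{4}$
$P = -2$
$p{\left(s \right)} = s$ ($p{\left(s \right)} = 0 + s = s$)
$T{\left(S,f \right)} = S + S^{2}$ ($T{\left(S,f \right)} = S^{2} + S = S + S^{2}$)
$T^{2}{\left(p{\left(P \right)},d{\left(o{\left(C{\left(0,5 \right)},6 \right)} \right)} \right)} = \left(- 2 \left(1 - 2\right)\right)^{2} = \left(\left(-2\right) \left(-1\right)\right)^{2} = 2^{2} = 4$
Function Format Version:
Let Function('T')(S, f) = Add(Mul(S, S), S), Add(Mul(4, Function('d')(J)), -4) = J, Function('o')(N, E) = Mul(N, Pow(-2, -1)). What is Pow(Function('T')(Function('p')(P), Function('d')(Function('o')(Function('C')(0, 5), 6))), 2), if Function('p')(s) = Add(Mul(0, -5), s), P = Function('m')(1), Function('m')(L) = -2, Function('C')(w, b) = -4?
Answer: 4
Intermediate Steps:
Function('o')(N, E) = Mul(Rational(-1, 2), N) (Function('o')(N, E) = Mul(N, Rational(-1, 2)) = Mul(Rational(-1, 2), N))
Function('d')(J) = Add(1, Mul(Rational(1, 4), J))
P = -2
Function('p')(s) = s (Function('p')(s) = Add(0, s) = s)
Function('T')(S, f) = Add(S, Pow(S, 2)) (Function('T')(S, f) = Add(Pow(S, 2), S) = Add(S, Pow(S, 2)))
Pow(Function('T')(Function('p')(P), Function('d')(Function('o')(Function('C')(0, 5), 6))), 2) = Pow(Mul(-2, Add(1, -2)), 2) = Pow(Mul(-2, -1), 2) = Pow(2, 2) = 4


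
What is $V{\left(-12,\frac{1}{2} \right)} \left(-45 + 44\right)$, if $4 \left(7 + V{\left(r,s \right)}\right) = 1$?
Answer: $\frac{27}{4} \approx 6.75$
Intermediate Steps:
$V{\left(r,s \right)} = - \frac{27}{4}$ ($V{\left(r,s \right)} = -7 + \frac{1}{4} \cdot 1 = -7 + \frac{1}{4} = - \frac{27}{4}$)
$V{\left(-12,\frac{1}{2} \right)} \left(-45 + 44\right) = - \frac{27 \left(-45 + 44\right)}{4} = \left(- \frac{27}{4}\right) \left(-1\right) = \frac{27}{4}$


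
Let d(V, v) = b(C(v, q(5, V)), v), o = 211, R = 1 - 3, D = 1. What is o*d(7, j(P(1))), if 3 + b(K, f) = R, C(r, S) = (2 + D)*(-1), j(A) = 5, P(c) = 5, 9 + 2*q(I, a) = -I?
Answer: -1055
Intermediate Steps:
q(I, a) = -9/2 - I/2 (q(I, a) = -9/2 + (-I)/2 = -9/2 - I/2)
C(r, S) = -3 (C(r, S) = (2 + 1)*(-1) = 3*(-1) = -3)
R = -2
b(K, f) = -5 (b(K, f) = -3 - 2 = -5)
d(V, v) = -5
o*d(7, j(P(1))) = 211*(-5) = -1055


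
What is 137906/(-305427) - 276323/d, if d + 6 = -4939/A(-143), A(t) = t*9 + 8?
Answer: 107942752621049/835342845 ≈ 1.2922e+5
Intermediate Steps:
A(t) = 8 + 9*t (A(t) = 9*t + 8 = 8 + 9*t)
d = -2735/1279 (d = -6 - 4939/(8 + 9*(-143)) = -6 - 4939/(8 - 1287) = -6 - 4939/(-1279) = -6 - 4939*(-1/1279) = -6 + 4939/1279 = -2735/1279 ≈ -2.1384)
137906/(-305427) - 276323/d = 137906/(-305427) - 276323/(-2735/1279) = 137906*(-1/305427) - 276323*(-1279/2735) = -137906/305427 + 353417117/2735 = 107942752621049/835342845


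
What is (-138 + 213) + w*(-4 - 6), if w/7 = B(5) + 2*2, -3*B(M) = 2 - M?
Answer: -275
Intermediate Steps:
B(M) = -⅔ + M/3 (B(M) = -(2 - M)/3 = -⅔ + M/3)
w = 35 (w = 7*((-⅔ + (⅓)*5) + 2*2) = 7*((-⅔ + 5/3) + 4) = 7*(1 + 4) = 7*5 = 35)
(-138 + 213) + w*(-4 - 6) = (-138 + 213) + 35*(-4 - 6) = 75 + 35*(-10) = 75 - 350 = -275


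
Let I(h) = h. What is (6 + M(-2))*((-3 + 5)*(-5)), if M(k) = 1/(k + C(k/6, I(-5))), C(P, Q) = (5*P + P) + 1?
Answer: -170/3 ≈ -56.667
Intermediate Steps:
C(P, Q) = 1 + 6*P (C(P, Q) = 6*P + 1 = 1 + 6*P)
M(k) = 1/(1 + 2*k) (M(k) = 1/(k + (1 + 6*(k/6))) = 1/(k + (1 + k)) = 1/(1 + 2*k))
(6 + M(-2))*((-3 + 5)*(-5)) = (6 + 1/(1 + 2*(-2)))*((-3 + 5)*(-5)) = (6 + 1/(1 - 4))*(2*(-5)) = (6 + 1/(-3))*(-10) = (6 - ⅓)*(-10) = (17/3)*(-10) = -170/3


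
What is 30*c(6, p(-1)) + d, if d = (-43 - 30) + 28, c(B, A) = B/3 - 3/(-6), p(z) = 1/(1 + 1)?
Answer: 30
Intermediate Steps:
p(z) = ½ (p(z) = 1/2 = ½)
c(B, A) = ½ + B/3 (c(B, A) = B*(⅓) - 3*(-⅙) = B/3 + ½ = ½ + B/3)
d = -45 (d = -73 + 28 = -45)
30*c(6, p(-1)) + d = 30*(½ + (⅓)*6) - 45 = 30*(½ + 2) - 45 = 30*(5/2) - 45 = 75 - 45 = 30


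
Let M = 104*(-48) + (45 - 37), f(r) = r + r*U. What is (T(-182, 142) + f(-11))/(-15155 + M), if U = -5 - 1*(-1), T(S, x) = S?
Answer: 149/20139 ≈ 0.0073986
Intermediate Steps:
U = -4 (U = -5 + 1 = -4)
f(r) = -3*r (f(r) = r + r*(-4) = r - 4*r = -3*r)
M = -4984 (M = -4992 + 8 = -4984)
(T(-182, 142) + f(-11))/(-15155 + M) = (-182 - 3*(-11))/(-15155 - 4984) = (-182 + 33)/(-20139) = -149*(-1/20139) = 149/20139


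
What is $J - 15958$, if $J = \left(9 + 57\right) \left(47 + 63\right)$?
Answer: $-8698$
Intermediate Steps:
$J = 7260$ ($J = 66 \cdot 110 = 7260$)
$J - 15958 = 7260 - 15958 = -8698$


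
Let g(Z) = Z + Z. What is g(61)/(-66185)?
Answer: -2/1085 ≈ -0.0018433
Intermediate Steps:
g(Z) = 2*Z
g(61)/(-66185) = (2*61)/(-66185) = 122*(-1/66185) = -2/1085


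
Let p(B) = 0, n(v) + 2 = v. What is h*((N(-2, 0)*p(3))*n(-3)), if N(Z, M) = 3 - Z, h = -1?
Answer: 0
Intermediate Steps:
n(v) = -2 + v
h*((N(-2, 0)*p(3))*n(-3)) = -(3 - 1*(-2))*0*(-2 - 3) = -(3 + 2)*0*(-5) = -5*0*(-5) = -0*(-5) = -1*0 = 0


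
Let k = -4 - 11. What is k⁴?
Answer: 50625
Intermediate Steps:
k = -15
k⁴ = (-15)⁴ = 50625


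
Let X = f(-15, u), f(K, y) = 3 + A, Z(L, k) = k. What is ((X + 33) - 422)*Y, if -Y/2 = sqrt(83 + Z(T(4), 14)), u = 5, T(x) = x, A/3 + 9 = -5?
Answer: 856*sqrt(97) ≈ 8430.6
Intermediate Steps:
A = -42 (A = -27 + 3*(-5) = -27 - 15 = -42)
f(K, y) = -39 (f(K, y) = 3 - 42 = -39)
Y = -2*sqrt(97) (Y = -2*sqrt(83 + 14) = -2*sqrt(97) ≈ -19.698)
X = -39
((X + 33) - 422)*Y = ((-39 + 33) - 422)*(-2*sqrt(97)) = (-6 - 422)*(-2*sqrt(97)) = -(-856)*sqrt(97) = 856*sqrt(97)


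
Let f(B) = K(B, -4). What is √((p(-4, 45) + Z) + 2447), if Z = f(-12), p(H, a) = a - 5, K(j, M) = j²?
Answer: √2631 ≈ 51.293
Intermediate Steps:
f(B) = B²
p(H, a) = -5 + a
Z = 144 (Z = (-12)² = 144)
√((p(-4, 45) + Z) + 2447) = √(((-5 + 45) + 144) + 2447) = √((40 + 144) + 2447) = √(184 + 2447) = √2631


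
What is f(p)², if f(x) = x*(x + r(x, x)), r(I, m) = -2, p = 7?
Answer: 1225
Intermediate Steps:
f(x) = x*(-2 + x) (f(x) = x*(x - 2) = x*(-2 + x))
f(p)² = (7*(-2 + 7))² = (7*5)² = 35² = 1225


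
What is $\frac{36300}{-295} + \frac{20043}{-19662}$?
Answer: $- \frac{47976219}{386686} \approx -124.07$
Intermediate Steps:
$\frac{36300}{-295} + \frac{20043}{-19662} = 36300 \left(- \frac{1}{295}\right) + 20043 \left(- \frac{1}{19662}\right) = - \frac{7260}{59} - \frac{6681}{6554} = - \frac{47976219}{386686}$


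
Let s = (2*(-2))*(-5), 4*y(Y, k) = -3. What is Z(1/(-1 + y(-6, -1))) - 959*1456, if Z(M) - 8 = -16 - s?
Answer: -1396332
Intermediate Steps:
y(Y, k) = -¾ (y(Y, k) = (¼)*(-3) = -¾)
s = 20 (s = -4*(-5) = 20)
Z(M) = -28 (Z(M) = 8 + (-16 - 1*20) = 8 + (-16 - 20) = 8 - 36 = -28)
Z(1/(-1 + y(-6, -1))) - 959*1456 = -28 - 959*1456 = -28 - 1396304 = -1396332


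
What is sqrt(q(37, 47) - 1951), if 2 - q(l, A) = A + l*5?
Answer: I*sqrt(2181) ≈ 46.701*I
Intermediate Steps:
q(l, A) = 2 - A - 5*l (q(l, A) = 2 - (A + l*5) = 2 - (A + 5*l) = 2 + (-A - 5*l) = 2 - A - 5*l)
sqrt(q(37, 47) - 1951) = sqrt((2 - 1*47 - 5*37) - 1951) = sqrt((2 - 47 - 185) - 1951) = sqrt(-230 - 1951) = sqrt(-2181) = I*sqrt(2181)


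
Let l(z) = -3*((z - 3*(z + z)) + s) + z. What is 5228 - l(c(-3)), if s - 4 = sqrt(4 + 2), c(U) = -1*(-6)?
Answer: 5144 + 3*sqrt(6) ≈ 5151.4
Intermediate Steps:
c(U) = 6
s = 4 + sqrt(6) (s = 4 + sqrt(4 + 2) = 4 + sqrt(6) ≈ 6.4495)
l(z) = -12 - 3*sqrt(6) + 16*z (l(z) = -3*((z - 3*(z + z)) + (4 + sqrt(6))) + z = -3*((z - 6*z) + (4 + sqrt(6))) + z = -3*(-5*z + (4 + sqrt(6))) + z = -3*(4 + sqrt(6) - 5*z) + z = (-12 - 3*sqrt(6) + 15*z) + z = -12 - 3*sqrt(6) + 16*z)
5228 - l(c(-3)) = 5228 - (-12 - 3*sqrt(6) + 16*6) = 5228 - (-12 - 3*sqrt(6) + 96) = 5228 - (84 - 3*sqrt(6)) = 5228 + (-84 + 3*sqrt(6)) = 5144 + 3*sqrt(6)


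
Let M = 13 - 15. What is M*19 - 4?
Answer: -42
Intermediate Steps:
M = -2
M*19 - 4 = -2*19 - 4 = -38 - 4 = -42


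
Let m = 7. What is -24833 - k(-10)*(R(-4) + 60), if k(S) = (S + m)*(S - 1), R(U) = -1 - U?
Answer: -26912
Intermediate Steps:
k(S) = (-1 + S)*(7 + S) (k(S) = (S + 7)*(S - 1) = (7 + S)*(-1 + S) = (-1 + S)*(7 + S))
-24833 - k(-10)*(R(-4) + 60) = -24833 - (-7 + (-10)² + 6*(-10))*((-1 - 1*(-4)) + 60) = -24833 - (-7 + 100 - 60)*((-1 + 4) + 60) = -24833 - 33*(3 + 60) = -24833 - 33*63 = -24833 - 1*2079 = -24833 - 2079 = -26912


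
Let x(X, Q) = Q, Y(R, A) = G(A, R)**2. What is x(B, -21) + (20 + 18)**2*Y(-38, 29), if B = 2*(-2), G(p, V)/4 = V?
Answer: 33362155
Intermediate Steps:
G(p, V) = 4*V
B = -4
Y(R, A) = 16*R**2 (Y(R, A) = (4*R)**2 = 16*R**2)
x(B, -21) + (20 + 18)**2*Y(-38, 29) = -21 + (20 + 18)**2*(16*(-38)**2) = -21 + 38**2*(16*1444) = -21 + 1444*23104 = -21 + 33362176 = 33362155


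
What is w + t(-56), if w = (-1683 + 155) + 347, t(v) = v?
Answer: -1237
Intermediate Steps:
w = -1181 (w = -1528 + 347 = -1181)
w + t(-56) = -1181 - 56 = -1237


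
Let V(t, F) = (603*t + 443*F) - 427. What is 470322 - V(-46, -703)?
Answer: 809916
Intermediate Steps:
V(t, F) = -427 + 443*F + 603*t (V(t, F) = (443*F + 603*t) - 427 = -427 + 443*F + 603*t)
470322 - V(-46, -703) = 470322 - (-427 + 443*(-703) + 603*(-46)) = 470322 - (-427 - 311429 - 27738) = 470322 - 1*(-339594) = 470322 + 339594 = 809916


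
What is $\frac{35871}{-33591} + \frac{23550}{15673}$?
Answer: $\frac{76287289}{175490581} \approx 0.43471$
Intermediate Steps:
$\frac{35871}{-33591} + \frac{23550}{15673} = 35871 \left(- \frac{1}{33591}\right) + 23550 \cdot \frac{1}{15673} = - \frac{11957}{11197} + \frac{23550}{15673} = \frac{76287289}{175490581}$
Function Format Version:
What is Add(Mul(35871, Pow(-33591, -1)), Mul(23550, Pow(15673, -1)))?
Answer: Rational(76287289, 175490581) ≈ 0.43471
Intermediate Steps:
Add(Mul(35871, Pow(-33591, -1)), Mul(23550, Pow(15673, -1))) = Add(Mul(35871, Rational(-1, 33591)), Mul(23550, Rational(1, 15673))) = Add(Rational(-11957, 11197), Rational(23550, 15673)) = Rational(76287289, 175490581)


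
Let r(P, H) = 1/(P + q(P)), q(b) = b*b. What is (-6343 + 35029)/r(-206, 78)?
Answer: 1211409780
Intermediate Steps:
q(b) = b²
r(P, H) = 1/(P + P²)
(-6343 + 35029)/r(-206, 78) = (-6343 + 35029)/((1/((-206)*(1 - 206)))) = 28686/((-1/206/(-205))) = 28686/((-1/206*(-1/205))) = 28686/(1/42230) = 28686*42230 = 1211409780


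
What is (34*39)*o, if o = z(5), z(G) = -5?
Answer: -6630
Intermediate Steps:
o = -5
(34*39)*o = (34*39)*(-5) = 1326*(-5) = -6630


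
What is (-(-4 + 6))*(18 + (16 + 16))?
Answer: -100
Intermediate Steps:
(-(-4 + 6))*(18 + (16 + 16)) = (-1*2)*(18 + 32) = -2*50 = -100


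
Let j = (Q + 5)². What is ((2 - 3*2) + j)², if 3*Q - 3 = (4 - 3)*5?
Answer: 243049/81 ≈ 3000.6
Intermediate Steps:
Q = 8/3 (Q = 1 + ((4 - 3)*5)/3 = 1 + (1*5)/3 = 1 + (⅓)*5 = 1 + 5/3 = 8/3 ≈ 2.6667)
j = 529/9 (j = (8/3 + 5)² = (23/3)² = 529/9 ≈ 58.778)
((2 - 3*2) + j)² = ((2 - 3*2) + 529/9)² = ((2 - 6) + 529/9)² = (-4 + 529/9)² = (493/9)² = 243049/81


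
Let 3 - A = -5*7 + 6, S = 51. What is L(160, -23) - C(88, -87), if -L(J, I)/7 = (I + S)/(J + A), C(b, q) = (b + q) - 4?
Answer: 95/48 ≈ 1.9792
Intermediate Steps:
A = 32 (A = 3 - (-5*7 + 6) = 3 - (-35 + 6) = 3 - 1*(-29) = 3 + 29 = 32)
C(b, q) = -4 + b + q
L(J, I) = -7*(51 + I)/(32 + J) (L(J, I) = -7*(I + 51)/(J + 32) = -7*(51 + I)/(32 + J))
L(160, -23) - C(88, -87) = 7*(-51 - 1*(-23))/(32 + 160) - (-4 + 88 - 87) = 7*(-51 + 23)/192 - 1*(-3) = 7*(1/192)*(-28) + 3 = -49/48 + 3 = 95/48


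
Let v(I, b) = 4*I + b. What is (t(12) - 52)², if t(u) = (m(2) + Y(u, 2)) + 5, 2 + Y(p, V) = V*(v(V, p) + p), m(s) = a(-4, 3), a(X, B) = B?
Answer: 324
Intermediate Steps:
v(I, b) = b + 4*I
m(s) = 3
Y(p, V) = -2 + V*(2*p + 4*V) (Y(p, V) = -2 + V*((p + 4*V) + p) = -2 + V*(2*p + 4*V))
t(u) = 22 + 4*u (t(u) = (3 + (-2 + 2*u + 2*(u + 4*2))) + 5 = (3 + (-2 + 2*u + 2*(u + 8))) + 5 = (3 + (-2 + 2*u + 2*(8 + u))) + 5 = (3 + (-2 + 2*u + (16 + 2*u))) + 5 = (3 + (14 + 4*u)) + 5 = (17 + 4*u) + 5 = 22 + 4*u)
(t(12) - 52)² = ((22 + 4*12) - 52)² = ((22 + 48) - 52)² = (70 - 52)² = 18² = 324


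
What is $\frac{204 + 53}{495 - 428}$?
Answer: $\frac{257}{67} \approx 3.8358$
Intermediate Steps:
$\frac{204 + 53}{495 - 428} = \frac{257}{67}$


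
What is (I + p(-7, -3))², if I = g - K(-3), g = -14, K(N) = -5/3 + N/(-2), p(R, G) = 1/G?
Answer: 7225/36 ≈ 200.69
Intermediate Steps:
K(N) = -5/3 - N/2 (K(N) = -5*⅓ + N*(-½) = -5/3 - N/2)
I = -83/6 (I = -14 - (-5/3 - ½*(-3)) = -14 - (-5/3 + 3/2) = -14 - 1*(-⅙) = -14 + ⅙ = -83/6 ≈ -13.833)
(I + p(-7, -3))² = (-83/6 + 1/(-3))² = (-83/6 - ⅓)² = (-85/6)² = 7225/36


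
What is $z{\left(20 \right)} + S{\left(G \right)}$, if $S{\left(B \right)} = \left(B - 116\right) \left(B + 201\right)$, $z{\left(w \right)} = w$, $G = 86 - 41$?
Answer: $-17446$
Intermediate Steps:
$G = 45$ ($G = 86 - 41 = 45$)
$S{\left(B \right)} = \left(-116 + B\right) \left(201 + B\right)$
$z{\left(20 \right)} + S{\left(G \right)} = 20 + \left(-23316 + 45^{2} + 85 \cdot 45\right) = 20 + \left(-23316 + 2025 + 3825\right) = 20 - 17466 = -17446$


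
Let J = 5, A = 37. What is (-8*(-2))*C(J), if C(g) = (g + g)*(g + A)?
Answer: 6720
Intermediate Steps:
C(g) = 2*g*(37 + g) (C(g) = (g + g)*(g + 37) = (2*g)*(37 + g) = 2*g*(37 + g))
(-8*(-2))*C(J) = (-8*(-2))*(2*5*(37 + 5)) = 16*(2*5*42) = 16*420 = 6720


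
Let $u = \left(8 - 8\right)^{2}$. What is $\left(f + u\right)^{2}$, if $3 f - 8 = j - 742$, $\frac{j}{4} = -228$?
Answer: $\frac{2709316}{9} \approx 3.0104 \cdot 10^{5}$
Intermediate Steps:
$j = -912$ ($j = 4 \left(-228\right) = -912$)
$f = - \frac{1646}{3}$ ($f = \frac{8}{3} + \frac{-912 - 742}{3} = \frac{8}{3} + \frac{1}{3} \left(-1654\right) = \frac{8}{3} - \frac{1654}{3} = - \frac{1646}{3} \approx -548.67$)
$u = 0$ ($u = 0^{2} = 0$)
$\left(f + u\right)^{2} = \left(- \frac{1646}{3} + 0\right)^{2} = \left(- \frac{1646}{3}\right)^{2} = \frac{2709316}{9}$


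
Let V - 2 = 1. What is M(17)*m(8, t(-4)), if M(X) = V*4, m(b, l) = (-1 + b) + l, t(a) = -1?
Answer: 72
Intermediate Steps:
V = 3 (V = 2 + 1 = 3)
m(b, l) = -1 + b + l
M(X) = 12 (M(X) = 3*4 = 12)
M(17)*m(8, t(-4)) = 12*(-1 + 8 - 1) = 12*6 = 72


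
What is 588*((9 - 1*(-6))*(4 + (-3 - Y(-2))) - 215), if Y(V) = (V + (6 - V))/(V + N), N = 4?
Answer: -144060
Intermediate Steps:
Y(V) = 6/(4 + V) (Y(V) = (V + (6 - V))/(V + 4) = 6/(4 + V))
588*((9 - 1*(-6))*(4 + (-3 - Y(-2))) - 215) = 588*((9 - 1*(-6))*(4 + (-3 - 6/(4 - 2))) - 215) = 588*((9 + 6)*(4 + (-3 - 6/2)) - 215) = 588*(15*(4 + (-3 - 6/2)) - 215) = 588*(15*(4 + (-3 - 1*3)) - 215) = 588*(15*(4 + (-3 - 3)) - 215) = 588*(15*(4 - 6) - 215) = 588*(15*(-2) - 215) = 588*(-30 - 215) = 588*(-245) = -144060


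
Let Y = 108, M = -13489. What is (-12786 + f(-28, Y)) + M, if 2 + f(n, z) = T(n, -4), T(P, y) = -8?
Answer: -26285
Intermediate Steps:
f(n, z) = -10 (f(n, z) = -2 - 8 = -10)
(-12786 + f(-28, Y)) + M = (-12786 - 10) - 13489 = -12796 - 13489 = -26285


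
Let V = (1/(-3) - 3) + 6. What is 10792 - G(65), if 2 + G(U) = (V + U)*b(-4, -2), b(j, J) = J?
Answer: 32788/3 ≈ 10929.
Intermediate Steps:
V = 8/3 (V = (1*(-1/3) - 3) + 6 = (-1/3 - 3) + 6 = -10/3 + 6 = 8/3 ≈ 2.6667)
G(U) = -22/3 - 2*U (G(U) = -2 + (8/3 + U)*(-2) = -2 + (-16/3 - 2*U) = -22/3 - 2*U)
10792 - G(65) = 10792 - (-22/3 - 2*65) = 10792 - (-22/3 - 130) = 10792 - 1*(-412/3) = 10792 + 412/3 = 32788/3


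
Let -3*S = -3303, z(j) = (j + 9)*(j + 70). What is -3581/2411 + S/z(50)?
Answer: -7566323/5689960 ≈ -1.3298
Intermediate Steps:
z(j) = (9 + j)*(70 + j)
S = 1101 (S = -⅓*(-3303) = 1101)
-3581/2411 + S/z(50) = -3581/2411 + 1101/(630 + 50² + 79*50) = -3581*1/2411 + 1101/(630 + 2500 + 3950) = -3581/2411 + 1101/7080 = -3581/2411 + 1101*(1/7080) = -3581/2411 + 367/2360 = -7566323/5689960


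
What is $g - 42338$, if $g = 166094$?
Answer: $123756$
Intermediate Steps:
$g - 42338 = 166094 - 42338 = 123756$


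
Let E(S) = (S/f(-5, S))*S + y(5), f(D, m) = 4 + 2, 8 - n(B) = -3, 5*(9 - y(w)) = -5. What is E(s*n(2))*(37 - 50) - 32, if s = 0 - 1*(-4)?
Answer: -13070/3 ≈ -4356.7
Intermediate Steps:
y(w) = 10 (y(w) = 9 - ⅕*(-5) = 9 + 1 = 10)
n(B) = 11 (n(B) = 8 - 1*(-3) = 8 + 3 = 11)
s = 4 (s = 0 + 4 = 4)
f(D, m) = 6
E(S) = 10 + S²/6 (E(S) = (S/6)*S + 10 = S²/6 + 10 = 10 + S²/6)
E(s*n(2))*(37 - 50) - 32 = (10 + (4*11)²/6)*(37 - 50) - 32 = (10 + (⅙)*44²)*(-13) - 32 = (10 + (⅙)*1936)*(-13) - 32 = (10 + 968/3)*(-13) - 32 = (998/3)*(-13) - 32 = -12974/3 - 32 = -13070/3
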